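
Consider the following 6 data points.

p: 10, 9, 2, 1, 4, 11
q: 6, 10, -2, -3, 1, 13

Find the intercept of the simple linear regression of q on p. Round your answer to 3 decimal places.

n = 6, Σx = 37, Σy = 25, Σxy = 290, Σx² = 323
Sxx = Σx² − (Σx)²/n = 323 − 228.166667 = 94.833333
Sxy = Σxy − (Σx)(Σy)/n = 290 − 154.166667 = 135.833333
b = Sxy/Sxx = 135.833333/94.833333 = 1.432337
a = ȳ − b·x̄ = 4.166667 − 1.432337·6.166667 = -4.666081

-4.666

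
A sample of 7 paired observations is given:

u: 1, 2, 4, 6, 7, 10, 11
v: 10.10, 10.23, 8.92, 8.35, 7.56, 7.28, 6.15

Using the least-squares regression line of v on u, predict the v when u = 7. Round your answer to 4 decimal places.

n = 7, Σx = 41, Σy = 58.59, Σxy = 309.71, Σx² = 327
Sxx = Σx² − (Σx)²/n = 327 − 240.142857 = 86.857143
Sxy = Σxy − (Σx)(Σy)/n = 309.71 − 343.17 = -33.46
b = Sxy/Sxx = -33.46/86.857143 = -0.385230
a = ȳ − b·x̄ = 8.37 − (-0.385230)·5.857143 = 10.626349
ŷ(7) = a + b·7 = 10.626349 + (-0.385230)·7 = 7.929737

7.9297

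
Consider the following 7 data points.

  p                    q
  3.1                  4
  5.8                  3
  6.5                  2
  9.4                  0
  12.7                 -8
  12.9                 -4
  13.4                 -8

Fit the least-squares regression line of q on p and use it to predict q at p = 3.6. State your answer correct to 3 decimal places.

4.923

n = 7, Σx = 63.8, Σy = -11, Σxy = -217.6, Σx² = 681.12
Sxx = Σx² − (Σx)²/n = 681.12 − 581.491429 = 99.628571
Sxy = Σxy − (Σx)(Σy)/n = -217.6 − (-100.257143) = -117.342857
b = Sxy/Sxx = -117.342857/99.628571 = -1.177803
a = ȳ − b·x̄ = -1.571429 − (-1.177803)·9.114286 = 9.163407
ŷ(3.6) = a + b·3.6 = 9.163407 + (-1.177803)·3.6 = 4.923315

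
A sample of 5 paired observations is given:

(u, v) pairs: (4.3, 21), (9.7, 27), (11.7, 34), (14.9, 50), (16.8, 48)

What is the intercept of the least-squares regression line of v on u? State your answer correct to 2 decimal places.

n = 5, Σx = 57.4, Σy = 180, Σxy = 2301.4, Σx² = 753.72
Sxx = Σx² − (Σx)²/n = 753.72 − 658.952 = 94.768
Sxy = Σxy − (Σx)(Σy)/n = 2301.4 − 2066.4 = 235
b = Sxy/Sxx = 235/94.768 = 2.479740
a = ȳ − b·x̄ = 36 − 2.479740·11.48 = 7.532585

7.53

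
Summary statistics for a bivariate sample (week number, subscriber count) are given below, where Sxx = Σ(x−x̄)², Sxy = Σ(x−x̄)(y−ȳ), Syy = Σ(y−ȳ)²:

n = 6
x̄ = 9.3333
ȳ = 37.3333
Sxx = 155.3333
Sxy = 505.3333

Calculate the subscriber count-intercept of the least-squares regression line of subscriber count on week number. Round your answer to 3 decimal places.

b = Sxy/Sxx = 505.3333/155.3333 = 3.253219
a = ȳ − b·x̄ = 37.3333 − 3.253219·9.3333 = 6.970028

6.970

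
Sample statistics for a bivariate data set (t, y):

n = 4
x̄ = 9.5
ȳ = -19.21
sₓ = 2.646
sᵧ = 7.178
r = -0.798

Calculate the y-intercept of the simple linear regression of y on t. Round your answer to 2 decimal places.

1.36

b = r · sᵧ/sₓ = -0.798 · 7.178/2.646 = -2.164794
a = ȳ − b·x̄ = -19.21 − (-2.164794)·9.5 = 1.355540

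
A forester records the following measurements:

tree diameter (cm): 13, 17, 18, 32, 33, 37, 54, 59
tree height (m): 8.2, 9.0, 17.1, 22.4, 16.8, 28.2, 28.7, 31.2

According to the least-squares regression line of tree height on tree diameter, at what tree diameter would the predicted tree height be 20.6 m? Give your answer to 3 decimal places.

n = 8, Σx = 263, Σy = 161.6, Σxy = 6272.6, Σx² = 10661
Sxx = Σx² − (Σx)²/n = 10661 − 8646.125 = 2014.875
Sxy = Σxy − (Σx)(Σy)/n = 6272.6 − 5312.6 = 960
b = Sxy/Sxx = 960/2014.875 = 0.476456
a = ȳ − b·x̄ = 20.2 − 0.476456·32.875 = 4.536497
Set a + b·x = 20.6: x = (20.6 − 4.536497) / 0.476456 = 33.714531

33.715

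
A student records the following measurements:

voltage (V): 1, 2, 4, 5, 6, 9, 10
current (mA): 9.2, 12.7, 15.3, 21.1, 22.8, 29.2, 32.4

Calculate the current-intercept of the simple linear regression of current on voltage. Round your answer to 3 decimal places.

7.010

n = 7, Σx = 37, Σy = 142.7, Σxy = 924.9, Σx² = 263
Sxx = Σx² − (Σx)²/n = 263 − 195.571429 = 67.428571
Sxy = Σxy − (Σx)(Σy)/n = 924.9 − 754.271429 = 170.628571
b = Sxy/Sxx = 170.628571/67.428571 = 2.530508
a = ȳ − b·x̄ = 20.385714 − 2.530508·5.285714 = 7.010169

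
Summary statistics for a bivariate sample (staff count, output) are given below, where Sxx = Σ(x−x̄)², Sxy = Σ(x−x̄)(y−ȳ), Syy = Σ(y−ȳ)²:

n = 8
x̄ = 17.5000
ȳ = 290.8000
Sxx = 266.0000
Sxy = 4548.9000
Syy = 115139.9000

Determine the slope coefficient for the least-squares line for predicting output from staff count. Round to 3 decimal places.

b = Sxy/Sxx = 4548.9/266 = 17.101128

17.101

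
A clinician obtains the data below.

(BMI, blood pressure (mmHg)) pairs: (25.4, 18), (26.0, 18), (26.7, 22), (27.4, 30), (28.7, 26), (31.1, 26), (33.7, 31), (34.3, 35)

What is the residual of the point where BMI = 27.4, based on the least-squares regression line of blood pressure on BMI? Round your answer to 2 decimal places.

n = 8, Σx = 233.3, Σy = 206, Σxy = 6134.6, Σx² = 6887.89
Sxx = Σx² − (Σx)²/n = 6887.89 − 6803.61125 = 84.27875
Sxy = Σxy − (Σx)(Σy)/n = 6134.6 − 6007.475 = 127.125
b = Sxy/Sxx = 127.125/84.27875 = 1.508387
a = ȳ − b·x̄ = 25.75 − 1.508387·29.1625 = -18.238346
ŷ(27.4) = -18.238346 + 1.508387·27.4 = 23.091467
residual = y − ŷ = 30 − 23.091467 = 6.908533

6.91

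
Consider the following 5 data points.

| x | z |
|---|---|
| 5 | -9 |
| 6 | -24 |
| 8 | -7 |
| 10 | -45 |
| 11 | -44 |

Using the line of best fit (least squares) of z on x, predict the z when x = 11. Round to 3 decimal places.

n = 5, Σx = 40, Σy = -129, Σxy = -1179, Σx² = 346
Sxx = Σx² − (Σx)²/n = 346 − 320 = 26
Sxy = Σxy − (Σx)(Σy)/n = -1179 − (-1032) = -147
b = Sxy/Sxx = -147/26 = -5.653846
a = ȳ − b·x̄ = -25.8 − (-5.653846)·8 = 19.430769
ŷ(11) = a + b·11 = 19.430769 + (-5.653846)·11 = -42.761538

-42.762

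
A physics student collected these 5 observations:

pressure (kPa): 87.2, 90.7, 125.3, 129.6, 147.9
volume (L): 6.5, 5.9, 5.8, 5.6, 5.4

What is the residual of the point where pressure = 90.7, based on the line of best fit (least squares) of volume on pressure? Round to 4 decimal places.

n = 5, Σx = 580.7, Σy = 29.2, Σxy = 3353.09, Σx² = 70200.99
Sxx = Σx² − (Σx)²/n = 70200.99 − 67442.498 = 2758.492
Sxy = Σxy − (Σx)(Σy)/n = 3353.09 − 3391.288 = -38.198
b = Sxy/Sxx = -38.198/2758.492 = -0.013847
a = ȳ − b·x̄ = 5.84 − (-0.013847)·116.14 = 7.448239
ŷ(90.7) = 7.448239 + (-0.013847)·90.7 = 6.192278
residual = y − ŷ = 5.9 − 6.192278 = -0.292278

-0.2923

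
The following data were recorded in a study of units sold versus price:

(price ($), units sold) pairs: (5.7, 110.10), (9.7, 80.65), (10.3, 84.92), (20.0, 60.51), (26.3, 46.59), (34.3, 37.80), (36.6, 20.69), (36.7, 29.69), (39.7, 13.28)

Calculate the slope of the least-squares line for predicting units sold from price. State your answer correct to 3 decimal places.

-2.401

n = 9, Σx = 219.3, Σy = 484.23, Σxy = 8390.701, Σx² = 6763.39
Sxx = Σx² − (Σx)²/n = 6763.39 − 5343.61 = 1419.78
Sxy = Σxy − (Σx)(Σy)/n = 8390.701 − 11799.071 = -3408.37
b = Sxy/Sxx = -3408.37/1419.78 = -2.400632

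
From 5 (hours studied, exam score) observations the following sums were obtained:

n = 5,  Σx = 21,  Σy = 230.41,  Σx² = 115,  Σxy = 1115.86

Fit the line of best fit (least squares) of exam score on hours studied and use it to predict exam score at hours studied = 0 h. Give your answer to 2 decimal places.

22.87

Sxx = Σx² − (Σx)²/n = 115 − 88.2 = 26.8
Sxy = Σxy − (Σx)(Σy)/n = 1115.86 − 967.722 = 148.138
b = Sxy/Sxx = 148.138/26.8 = 5.527537
a = ȳ − b·x̄ = 46.082 − 5.527537·4.2 = 22.866343
ŷ(0) = a + b·0 = 22.866343 + 5.527537·0 = 22.866343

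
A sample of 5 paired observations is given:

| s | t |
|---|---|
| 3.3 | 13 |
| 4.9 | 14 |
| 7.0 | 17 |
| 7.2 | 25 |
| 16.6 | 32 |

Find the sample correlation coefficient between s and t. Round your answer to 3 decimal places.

n = 5, Σx = 39, Σy = 101, Σxy = 941.7, Σx² = 411.3, Σy² = 2303
Sxx = Σx² − (Σx)²/n = 411.3 − 304.2 = 107.1
Sxy = Σxy − (Σx)(Σy)/n = 941.7 − 787.8 = 153.9
Syy = Σy² − (Σy)²/n = 2303 − 2040.2 = 262.8
r = Sxy/√(Sxx·Syy) = 153.9/√(28145.88) = 153.9/167.767339 = 0.917342

0.917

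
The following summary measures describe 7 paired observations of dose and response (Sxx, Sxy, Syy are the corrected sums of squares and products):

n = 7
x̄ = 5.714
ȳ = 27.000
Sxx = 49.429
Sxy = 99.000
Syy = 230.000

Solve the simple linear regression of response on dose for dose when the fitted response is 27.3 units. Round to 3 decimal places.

5.864

b = Sxy/Sxx = 99/49.429 = 2.002873
a = ȳ − b·x̄ = 27 − 2.002873·5.714 = 15.555585
Set a + b·x = 27.3: x = (27.3 − 15.555585) / 2.002873 = 5.863785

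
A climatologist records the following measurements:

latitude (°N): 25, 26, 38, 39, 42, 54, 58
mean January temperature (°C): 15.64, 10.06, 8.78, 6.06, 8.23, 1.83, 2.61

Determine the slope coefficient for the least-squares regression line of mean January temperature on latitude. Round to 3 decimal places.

-0.343

n = 7, Σx = 282, Σy = 53.21, Σxy = 1818.4, Σx² = 12310
Sxx = Σx² − (Σx)²/n = 12310 − 11360.571429 = 949.428571
Sxy = Σxy − (Σx)(Σy)/n = 1818.4 − 2143.602857 = -325.202857
b = Sxy/Sxx = -325.202857/949.428571 = -0.342525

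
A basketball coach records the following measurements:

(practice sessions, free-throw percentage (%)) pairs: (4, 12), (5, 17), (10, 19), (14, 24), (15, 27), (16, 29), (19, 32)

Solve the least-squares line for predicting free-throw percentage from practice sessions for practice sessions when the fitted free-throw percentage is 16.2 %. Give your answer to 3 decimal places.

6.426

n = 7, Σx = 83, Σy = 160, Σxy = 2136, Σx² = 1179
Sxx = Σx² − (Σx)²/n = 1179 − 984.142857 = 194.857143
Sxy = Σxy − (Σx)(Σy)/n = 2136 − 1897.142857 = 238.857143
b = Sxy/Sxx = 238.857143/194.857143 = 1.225806
a = ȳ − b·x̄ = 22.857143 − 1.225806·11.857143 = 8.322581
Set a + b·x = 16.2: x = (16.2 − 8.322581) / 1.225806 = 6.426316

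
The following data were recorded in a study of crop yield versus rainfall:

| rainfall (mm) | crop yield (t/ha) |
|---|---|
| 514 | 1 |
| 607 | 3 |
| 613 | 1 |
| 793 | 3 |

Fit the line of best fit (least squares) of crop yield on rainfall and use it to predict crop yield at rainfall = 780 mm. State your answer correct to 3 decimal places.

2.991

n = 4, Σx = 2527, Σy = 8, Σxy = 5327, Σx² = 1637263
Sxx = Σx² − (Σx)²/n = 1637263 − 1596432.25 = 40830.75
Sxy = Σxy − (Σx)(Σy)/n = 5327 − 5054 = 273
b = Sxy/Sxx = 273/40830.75 = 0.006686
a = ȳ − b·x̄ = 2 − 0.006686·631.75 = -2.223967
ŷ(780) = a + b·780 = -2.223967 + 0.006686·780 = 2.991220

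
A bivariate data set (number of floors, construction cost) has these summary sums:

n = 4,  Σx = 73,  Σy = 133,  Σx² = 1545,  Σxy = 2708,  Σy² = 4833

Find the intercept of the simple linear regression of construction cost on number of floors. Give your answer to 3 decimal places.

9.167

Sxx = Σx² − (Σx)²/n = 1545 − 1332.25 = 212.75
Sxy = Σxy − (Σx)(Σy)/n = 2708 − 2427.25 = 280.75
b = Sxy/Sxx = 280.75/212.75 = 1.319624
a = ȳ − b·x̄ = 33.25 − 1.319624·18.25 = 9.166863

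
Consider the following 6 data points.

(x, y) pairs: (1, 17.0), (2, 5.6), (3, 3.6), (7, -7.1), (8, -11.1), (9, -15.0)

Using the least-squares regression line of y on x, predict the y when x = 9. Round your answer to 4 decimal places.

-14.9253

n = 6, Σx = 30, Σy = -7, Σxy = -234.5, Σx² = 208
Sxx = Σx² − (Σx)²/n = 208 − 150 = 58
Sxy = Σxy − (Σx)(Σy)/n = -234.5 − (-35) = -199.5
b = Sxy/Sxx = -199.5/58 = -3.439655
a = ȳ − b·x̄ = -1.166667 − (-3.439655)·5 = 16.031609
ŷ(9) = a + b·9 = 16.031609 + (-3.439655)·9 = -14.925287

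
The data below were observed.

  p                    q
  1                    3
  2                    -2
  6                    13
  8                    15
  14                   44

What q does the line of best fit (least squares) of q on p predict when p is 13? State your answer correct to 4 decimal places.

n = 5, Σx = 31, Σy = 73, Σxy = 813, Σx² = 301
Sxx = Σx² − (Σx)²/n = 301 − 192.2 = 108.8
Sxy = Σxy − (Σx)(Σy)/n = 813 − 452.6 = 360.4
b = Sxy/Sxx = 360.4/108.8 = 3.3125
a = ȳ − b·x̄ = 14.6 − 3.3125·6.2 = -5.9375
ŷ(13) = a + b·13 = -5.9375 + 3.3125·13 = 37.125

37.1250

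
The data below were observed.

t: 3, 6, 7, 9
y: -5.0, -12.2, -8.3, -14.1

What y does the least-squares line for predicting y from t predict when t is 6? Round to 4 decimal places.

-9.5573

n = 4, Σx = 25, Σy = -39.6, Σxy = -273.2, Σx² = 175
Sxx = Σx² − (Σx)²/n = 175 − 156.25 = 18.75
Sxy = Σxy − (Σx)(Σy)/n = -273.2 − (-247.5) = -25.7
b = Sxy/Sxx = -25.7/18.75 = -1.370667
a = ȳ − b·x̄ = -9.9 − (-1.370667)·6.25 = -1.333333
ŷ(6) = a + b·6 = -1.333333 + (-1.370667)·6 = -9.557333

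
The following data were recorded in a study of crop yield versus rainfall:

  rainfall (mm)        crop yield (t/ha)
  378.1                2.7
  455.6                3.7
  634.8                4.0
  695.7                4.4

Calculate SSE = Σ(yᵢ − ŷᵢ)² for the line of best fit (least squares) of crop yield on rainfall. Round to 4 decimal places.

n = 4, Σx = 2164.2, Σy = 14.8, Σxy = 8306.87, Σx² = 1237500.5, Σy² = 56.34
Sxx = Σx² − (Σx)²/n = 1237500.5 − 1170940.41 = 66560.09
Sxy = Σxy − (Σx)(Σy)/n = 8306.87 − 8007.54 = 299.33
Syy = Σy² − (Σy)²/n = 56.34 − 54.76 = 1.58
b = Sxy/Sxx = 299.33/66560.09 = 0.004497
SSE = Syy − b·Sxy = 1.58 − 0.004497·299.33 = 0.233871

0.2339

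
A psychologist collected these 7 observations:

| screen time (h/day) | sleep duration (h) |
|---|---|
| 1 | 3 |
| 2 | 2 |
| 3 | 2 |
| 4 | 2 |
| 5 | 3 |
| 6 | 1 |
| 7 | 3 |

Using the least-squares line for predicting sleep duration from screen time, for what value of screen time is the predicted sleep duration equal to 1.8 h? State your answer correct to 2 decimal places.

n = 7, Σx = 28, Σy = 16, Σxy = 63, Σx² = 140
Sxx = Σx² − (Σx)²/n = 140 − 112 = 28
Sxy = Σxy − (Σx)(Σy)/n = 63 − 64 = -1
b = Sxy/Sxx = -1/28 = -0.035714
a = ȳ − b·x̄ = 2.285714 − (-0.035714)·4 = 2.428571
Set a + b·x = 1.8: x = (1.8 − 2.428571) / (-0.035714) = 17.6

17.60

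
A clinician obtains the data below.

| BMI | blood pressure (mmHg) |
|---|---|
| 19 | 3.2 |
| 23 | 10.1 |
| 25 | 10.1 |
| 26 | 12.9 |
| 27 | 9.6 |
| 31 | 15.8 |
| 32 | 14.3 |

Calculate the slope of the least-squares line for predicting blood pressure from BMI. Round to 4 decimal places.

n = 7, Σx = 183, Σy = 76, Σxy = 2087.6, Σx² = 4905
Sxx = Σx² − (Σx)²/n = 4905 − 4784.142857 = 120.857143
Sxy = Σxy − (Σx)(Σy)/n = 2087.6 − 1986.857143 = 100.742857
b = Sxy/Sxx = 100.742857/120.857143 = 0.833570

0.8336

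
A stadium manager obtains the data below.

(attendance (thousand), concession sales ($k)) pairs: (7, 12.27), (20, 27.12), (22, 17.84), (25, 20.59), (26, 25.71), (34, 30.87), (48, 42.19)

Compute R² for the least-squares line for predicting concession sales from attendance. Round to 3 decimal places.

n = 7, Σx = 182, Σy = 176.59, Σxy = 5278.68, Σx² = 5694, Σy² = 5022.2181
Sxx = Σx² − (Σx)²/n = 5694 − 4732 = 962
Sxy = Σxy − (Σx)(Σy)/n = 5278.68 − 4591.34 = 687.34
Syy = Σy² − (Σy)²/n = 5022.2181 − 4454.861157 = 567.356943
R² = Sxy²/(Sxx·Syy) = (687.34)²/(962·567.356943) = 0.865589

0.866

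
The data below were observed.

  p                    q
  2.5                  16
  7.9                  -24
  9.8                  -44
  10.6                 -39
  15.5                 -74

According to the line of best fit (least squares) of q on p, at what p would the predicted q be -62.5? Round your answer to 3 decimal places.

n = 5, Σx = 46.3, Σy = -165, Σxy = -2141.2, Σx² = 517.31
Sxx = Σx² − (Σx)²/n = 517.31 − 428.738 = 88.572
Sxy = Σxy − (Σx)(Σy)/n = -2141.2 − (-1527.9) = -613.3
b = Sxy/Sxx = -613.3/88.572 = -6.924310
a = ȳ − b·x̄ = -33 − (-6.924310)·9.26 = 31.119112
Set a + b·x = -62.5: x = (-62.5 − 31.119112) / (-6.924310) = 13.520352

13.520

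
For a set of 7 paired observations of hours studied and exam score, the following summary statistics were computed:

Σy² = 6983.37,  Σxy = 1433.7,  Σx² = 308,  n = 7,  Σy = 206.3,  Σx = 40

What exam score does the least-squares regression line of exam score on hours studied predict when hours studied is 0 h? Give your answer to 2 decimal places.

11.14

Sxx = Σx² − (Σx)²/n = 308 − 228.571429 = 79.428571
Sxy = Σxy − (Σx)(Σy)/n = 1433.7 − 1178.857143 = 254.842857
b = Sxy/Sxx = 254.842857/79.428571 = 3.208453
a = ȳ − b·x̄ = 29.471429 − 3.208453·5.714286 = 11.137410
ŷ(0) = a + b·0 = 11.137410 + 3.208453·0 = 11.137410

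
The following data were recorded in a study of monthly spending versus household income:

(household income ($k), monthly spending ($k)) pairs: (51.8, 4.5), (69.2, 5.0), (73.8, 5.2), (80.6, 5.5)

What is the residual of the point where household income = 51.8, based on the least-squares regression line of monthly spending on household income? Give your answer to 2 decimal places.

n = 4, Σx = 275.4, Σy = 20.2, Σxy = 1406.16, Σx² = 19414.68
Sxx = Σx² − (Σx)²/n = 19414.68 − 18961.29 = 453.39
Sxy = Σxy − (Σx)(Σy)/n = 1406.16 − 1390.77 = 15.39
b = Sxy/Sxx = 15.39/453.39 = 0.033944
a = ȳ − b·x̄ = 5.05 − 0.033944·68.85 = 2.712936
ŷ(51.8) = 2.712936 + 0.033944·51.8 = 4.471250
residual = y − ŷ = 4.5 − 4.471250 = 0.028750

0.03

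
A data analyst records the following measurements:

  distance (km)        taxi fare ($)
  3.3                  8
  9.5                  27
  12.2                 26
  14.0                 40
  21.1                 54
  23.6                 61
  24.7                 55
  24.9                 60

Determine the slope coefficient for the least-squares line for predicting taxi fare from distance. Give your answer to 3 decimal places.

n = 8, Σx = 133.3, Σy = 331, Σxy = 6591.6, Σx² = 2678.25
Sxx = Σx² − (Σx)²/n = 2678.25 − 2221.11125 = 457.13875
Sxy = Σxy − (Σx)(Σy)/n = 6591.6 − 5515.2875 = 1076.3125
b = Sxy/Sxx = 1076.3125/457.13875 = 2.354455

2.354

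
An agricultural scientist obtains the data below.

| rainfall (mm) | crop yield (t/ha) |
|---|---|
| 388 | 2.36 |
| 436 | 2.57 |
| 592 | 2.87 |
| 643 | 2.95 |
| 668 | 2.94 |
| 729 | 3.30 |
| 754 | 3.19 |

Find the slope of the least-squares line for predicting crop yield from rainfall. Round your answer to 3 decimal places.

0.002

n = 7, Σx = 4210, Σy = 20.18, Σxy = 12406.97, Σx² = 2650734
Sxx = Σx² − (Σx)²/n = 2650734 − 2532014.285714 = 118719.714286
Sxy = Σxy − (Σx)(Σy)/n = 12406.97 − 12136.828571 = 270.141429
b = Sxy/Sxx = 270.141429/118719.714286 = 0.002275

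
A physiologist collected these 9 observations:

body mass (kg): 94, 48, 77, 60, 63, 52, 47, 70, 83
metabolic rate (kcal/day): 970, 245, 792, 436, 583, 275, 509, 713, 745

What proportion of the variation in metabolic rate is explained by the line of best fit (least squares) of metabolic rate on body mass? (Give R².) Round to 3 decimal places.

n = 9, Σx = 594, Σy = 5268, Σxy = 376781, Σx² = 41340, Σy² = 3556274
Sxx = Σx² − (Σx)²/n = 41340 − 39204 = 2136
Sxy = Σxy − (Σx)(Σy)/n = 376781 − 347688 = 29093
Syy = Σy² − (Σy)²/n = 3556274 − 3083536 = 472738
R² = Sxy²/(Sxx·Syy) = (29093)²/(2136·472738) = 0.838215

0.838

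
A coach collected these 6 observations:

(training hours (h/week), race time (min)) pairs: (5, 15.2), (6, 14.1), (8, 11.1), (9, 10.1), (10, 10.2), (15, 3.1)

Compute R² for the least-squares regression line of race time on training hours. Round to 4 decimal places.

0.9851

n = 6, Σx = 53, Σy = 63.8, Σxy = 488.8, Σx² = 531, Σy² = 768.72
Sxx = Σx² − (Σx)²/n = 531 − 468.166667 = 62.833333
Sxy = Σxy − (Σx)(Σy)/n = 488.8 − 563.566667 = -74.766667
Syy = Σy² − (Σy)²/n = 768.72 − 678.406667 = 90.313333
R² = Sxy²/(Sxx·Syy) = (-74.766667)²/(62.833333·90.313333) = 0.985086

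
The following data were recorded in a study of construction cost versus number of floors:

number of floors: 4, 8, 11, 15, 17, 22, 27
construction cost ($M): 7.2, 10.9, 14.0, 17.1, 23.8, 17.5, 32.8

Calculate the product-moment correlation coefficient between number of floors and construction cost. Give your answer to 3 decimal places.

0.905

n = 7, Σx = 104, Σy = 123.3, Σxy = 2201.7, Σx² = 1928, Σy² = 2607.59
Sxx = Σx² − (Σx)²/n = 1928 − 1545.142857 = 382.857143
Sxy = Σxy − (Σx)(Σy)/n = 2201.7 − 1831.885714 = 369.814286
Syy = Σy² − (Σy)²/n = 2607.59 − 2171.841429 = 435.748571
r = Sxy/√(Sxx·Syy) = 369.814286/√(166829.453061) = 369.814286/408.447614 = 0.905414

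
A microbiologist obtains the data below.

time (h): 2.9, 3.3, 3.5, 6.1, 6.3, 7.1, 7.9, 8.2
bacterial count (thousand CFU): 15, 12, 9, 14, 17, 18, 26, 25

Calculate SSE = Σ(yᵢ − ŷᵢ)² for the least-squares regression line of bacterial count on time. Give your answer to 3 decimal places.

71.273

n = 8, Σx = 45.3, Σy = 136, Σxy = 845.3, Σx² = 288.51, Σy² = 2560
Sxx = Σx² − (Σx)²/n = 288.51 − 256.51125 = 31.99875
Sxy = Σxy − (Σx)(Σy)/n = 845.3 − 770.1 = 75.2
Syy = Σy² − (Σy)²/n = 2560 − 2312 = 248
b = Sxy/Sxx = 75.2/31.99875 = 2.350092
SSE = Syy − b·Sxy = 248 − 2.350092·75.2 = 71.273097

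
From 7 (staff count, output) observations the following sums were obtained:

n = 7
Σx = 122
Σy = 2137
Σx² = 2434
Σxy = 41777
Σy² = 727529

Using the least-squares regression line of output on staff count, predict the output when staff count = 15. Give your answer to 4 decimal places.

269.5167

Sxx = Σx² − (Σx)²/n = 2434 − 2126.285714 = 307.714286
Sxy = Σxy − (Σx)(Σy)/n = 41777 − 37244.857143 = 4532.142857
b = Sxy/Sxx = 4532.142857/307.714286 = 14.728412
a = ȳ − b·x̄ = 305.285714 − 14.728412·17.428571 = 48.590529
ŷ(15) = a + b·15 = 48.590529 + 14.728412·15 = 269.516713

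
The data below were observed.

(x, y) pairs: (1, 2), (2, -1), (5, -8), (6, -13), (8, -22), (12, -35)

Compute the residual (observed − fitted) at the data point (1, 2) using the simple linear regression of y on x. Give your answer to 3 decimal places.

-1.098

n = 6, Σx = 34, Σy = -77, Σxy = -714, Σx² = 274
Sxx = Σx² − (Σx)²/n = 274 − 192.666667 = 81.333333
Sxy = Σxy − (Σx)(Σy)/n = -714 − (-436.333333) = -277.666667
b = Sxy/Sxx = -277.666667/81.333333 = -3.413934
a = ȳ − b·x̄ = -12.833333 − (-3.413934)·5.666667 = 6.512295
ŷ(1) = 6.512295 + (-3.413934)·1 = 3.098361
residual = y − ŷ = 2 − 3.098361 = -1.098361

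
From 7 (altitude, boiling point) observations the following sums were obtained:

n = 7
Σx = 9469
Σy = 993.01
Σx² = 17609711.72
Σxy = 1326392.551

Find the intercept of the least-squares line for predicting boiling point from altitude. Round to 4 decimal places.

146.6109

Sxx = Σx² − (Σx)²/n = 17609711.72 − 12808851.571429 = 4800860.148571
Sxy = Σxy − (Σx)(Σy)/n = 1326392.551 − 1343258.812857 = -16866.261857
b = Sxy/Sxx = -16866.261857/4800860.148571 = -0.003513
a = ȳ − b·x̄ = 141.858571 − (-0.003513)·1352.714286 = 146.610893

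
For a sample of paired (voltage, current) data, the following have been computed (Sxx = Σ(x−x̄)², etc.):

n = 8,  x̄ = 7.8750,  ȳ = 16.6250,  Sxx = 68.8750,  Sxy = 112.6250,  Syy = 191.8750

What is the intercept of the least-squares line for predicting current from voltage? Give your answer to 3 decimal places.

3.748

b = Sxy/Sxx = 112.625/68.875 = 1.635209
a = ȳ − b·x̄ = 16.625 − 1.635209·7.875 = 3.747731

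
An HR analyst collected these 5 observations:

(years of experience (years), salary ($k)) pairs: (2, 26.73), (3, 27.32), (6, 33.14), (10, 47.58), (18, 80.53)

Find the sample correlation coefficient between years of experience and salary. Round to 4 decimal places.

0.9895

n = 5, Σx = 39, Σy = 215.3, Σxy = 2259.6, Σx² = 473, Σy² = 11308.0722
Sxx = Σx² − (Σx)²/n = 473 − 304.2 = 168.8
Sxy = Σxy − (Σx)(Σy)/n = 2259.6 − 1679.34 = 580.26
Syy = Σy² − (Σy)²/n = 11308.0722 − 9270.818 = 2037.2542
r = Sxy/√(Sxx·Syy) = 580.26/√(343888.50896) = 580.26/586.420079 = 0.989495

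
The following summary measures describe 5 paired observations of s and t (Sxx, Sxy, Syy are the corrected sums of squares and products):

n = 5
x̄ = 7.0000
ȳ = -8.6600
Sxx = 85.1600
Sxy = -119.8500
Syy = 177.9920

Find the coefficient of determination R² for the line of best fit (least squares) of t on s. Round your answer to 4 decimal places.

R² = Sxy²/(Sxx·Syy) = (-119.85)²/(85.16·177.992) = 0.947632

0.9476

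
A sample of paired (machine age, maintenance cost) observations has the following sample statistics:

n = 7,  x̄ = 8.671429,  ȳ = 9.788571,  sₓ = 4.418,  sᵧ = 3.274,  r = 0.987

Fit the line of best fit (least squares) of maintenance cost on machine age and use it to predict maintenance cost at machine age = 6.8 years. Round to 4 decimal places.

b = r · sᵧ/sₓ = 0.987 · 3.274/4.418 = 0.731426
a = ȳ − b·x̄ = 9.788571 − 0.731426·8.671429 = 3.446066
ŷ(6.8) = a + b·6.8 = 3.446066 + 0.731426·6.8 = 8.419760

8.4198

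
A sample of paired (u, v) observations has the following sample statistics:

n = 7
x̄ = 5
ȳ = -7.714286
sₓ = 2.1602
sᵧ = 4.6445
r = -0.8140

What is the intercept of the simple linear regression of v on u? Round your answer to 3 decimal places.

b = r · sᵧ/sₓ = -0.814 · 4.6445/2.1602 = -1.750126
a = ȳ − b·x̄ = -7.714286 − (-1.750126)·5 = 1.036346

1.036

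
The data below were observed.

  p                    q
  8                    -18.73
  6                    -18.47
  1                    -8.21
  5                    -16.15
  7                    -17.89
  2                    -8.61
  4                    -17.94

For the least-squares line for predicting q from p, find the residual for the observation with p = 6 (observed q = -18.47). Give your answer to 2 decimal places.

-1.24

n = 7, Σx = 33, Σy = -106, Σxy = -563.83, Σx² = 195
Sxx = Σx² − (Σx)²/n = 195 − 155.571429 = 39.428571
Sxy = Σxy − (Σx)(Σy)/n = -563.83 − (-499.714286) = -64.115714
b = Sxy/Sxx = -64.115714/39.428571 = -1.626123
a = ȳ − b·x̄ = -15.142857 − (-1.626123)·4.714286 = -7.476848
ŷ(6) = -7.476848 + (-1.626123)·6 = -17.233587
residual = y − ŷ = -18.47 − (-17.233587) = -1.236413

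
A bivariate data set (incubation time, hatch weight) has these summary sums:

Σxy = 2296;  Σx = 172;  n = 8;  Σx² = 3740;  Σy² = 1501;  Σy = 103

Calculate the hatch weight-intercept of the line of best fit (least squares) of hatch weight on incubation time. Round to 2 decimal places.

-28.85

Sxx = Σx² − (Σx)²/n = 3740 − 3698 = 42
Sxy = Σxy − (Σx)(Σy)/n = 2296 − 2214.5 = 81.5
b = Sxy/Sxx = 81.5/42 = 1.940476
a = ȳ − b·x̄ = 12.875 − 1.940476·21.5 = -28.845238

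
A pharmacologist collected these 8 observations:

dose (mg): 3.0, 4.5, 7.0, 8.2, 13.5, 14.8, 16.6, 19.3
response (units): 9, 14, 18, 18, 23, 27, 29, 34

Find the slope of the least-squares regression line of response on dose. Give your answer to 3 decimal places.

1.367

n = 8, Σx = 86.9, Σy = 172, Σxy = 2211.3, Σx² = 1194.83
Sxx = Σx² − (Σx)²/n = 1194.83 − 943.95125 = 250.87875
Sxy = Σxy − (Σx)(Σy)/n = 2211.3 − 1868.35 = 342.95
b = Sxy/Sxx = 342.95/250.87875 = 1.366995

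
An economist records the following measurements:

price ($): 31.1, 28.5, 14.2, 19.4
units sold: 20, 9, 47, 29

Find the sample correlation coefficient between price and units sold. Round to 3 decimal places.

n = 4, Σx = 93.2, Σy = 105, Σxy = 2108.5, Σx² = 2357.46, Σy² = 3531
Sxx = Σx² − (Σx)²/n = 2357.46 − 2171.56 = 185.9
Sxy = Σxy − (Σx)(Σy)/n = 2108.5 − 2446.5 = -338
Syy = Σy² − (Σy)²/n = 3531 − 2756.25 = 774.75
r = Sxy/√(Sxx·Syy) = -338/√(144026.025) = -338/379.507609 = -0.890628

-0.891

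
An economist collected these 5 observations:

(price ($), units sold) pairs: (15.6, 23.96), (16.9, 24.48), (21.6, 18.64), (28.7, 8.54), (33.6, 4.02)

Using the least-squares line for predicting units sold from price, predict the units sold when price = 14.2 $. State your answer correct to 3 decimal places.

n = 5, Σx = 116.4, Σy = 79.64, Σxy = 1570.282, Σx² = 2948.18
Sxx = Σx² − (Σx)²/n = 2948.18 − 2709.792 = 238.388
Sxy = Σxy − (Σx)(Σy)/n = 1570.282 − 1854.0192 = -283.7372
b = Sxy/Sxx = -283.7372/238.388 = -1.190233
a = ȳ − b·x̄ = 15.928 − (-1.190233)·23.28 = 43.636618
ŷ(14.2) = a + b·14.2 = 43.636618 + (-1.190233)·14.2 = 26.735313

26.735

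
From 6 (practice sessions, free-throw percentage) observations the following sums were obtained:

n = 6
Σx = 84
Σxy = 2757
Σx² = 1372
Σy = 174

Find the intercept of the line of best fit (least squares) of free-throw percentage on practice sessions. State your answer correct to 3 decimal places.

6.071

Sxx = Σx² − (Σx)²/n = 1372 − 1176 = 196
Sxy = Σxy − (Σx)(Σy)/n = 2757 − 2436 = 321
b = Sxy/Sxx = 321/196 = 1.637755
a = ȳ − b·x̄ = 29 − 1.637755·14 = 6.071429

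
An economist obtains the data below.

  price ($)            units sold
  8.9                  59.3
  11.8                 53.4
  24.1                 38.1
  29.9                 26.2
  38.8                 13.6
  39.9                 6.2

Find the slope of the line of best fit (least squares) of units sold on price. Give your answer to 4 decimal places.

n = 6, Σx = 153.4, Σy = 196.8, Σxy = 3634.54, Σx² = 4790.72
Sxx = Σx² − (Σx)²/n = 4790.72 − 3921.926667 = 868.793333
Sxy = Σxy − (Σx)(Σy)/n = 3634.54 − 5031.52 = -1396.98
b = Sxy/Sxx = -1396.98/868.793333 = -1.607954

-1.6080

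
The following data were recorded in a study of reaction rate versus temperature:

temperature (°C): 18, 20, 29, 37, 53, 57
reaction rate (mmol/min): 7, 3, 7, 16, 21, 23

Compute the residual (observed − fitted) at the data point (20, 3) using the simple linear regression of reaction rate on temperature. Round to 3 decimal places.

-2.242

n = 6, Σx = 214, Σy = 77, Σxy = 3405, Σx² = 8992
Sxx = Σx² − (Σx)²/n = 8992 − 7632.666667 = 1359.333333
Sxy = Σxy − (Σx)(Σy)/n = 3405 − 2746.333333 = 658.666667
b = Sxy/Sxx = 658.666667/1359.333333 = 0.484551
a = ȳ − b·x̄ = 12.833333 − 0.484551·35.666667 = -4.448995
ŷ(20) = -4.448995 + 0.484551·20 = 5.242030
residual = y − ŷ = 3 − 5.242030 = -2.242030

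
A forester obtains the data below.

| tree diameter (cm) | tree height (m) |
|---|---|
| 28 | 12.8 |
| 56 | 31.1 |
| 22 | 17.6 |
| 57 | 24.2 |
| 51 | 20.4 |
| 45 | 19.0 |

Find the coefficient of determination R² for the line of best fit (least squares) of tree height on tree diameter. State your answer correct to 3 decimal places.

n = 6, Σx = 259, Σy = 125.1, Σxy = 5762, Σx² = 12279, Σy² = 2803.61
Sxx = Σx² − (Σx)²/n = 12279 − 11180.166667 = 1098.833333
Sxy = Σxy − (Σx)(Σy)/n = 5762 − 5400.15 = 361.85
Syy = Σy² − (Σy)²/n = 2803.61 − 2608.335 = 195.275
R² = Sxy²/(Sxx·Syy) = (361.85)²/(1098.833333·195.275) = 0.610209

0.610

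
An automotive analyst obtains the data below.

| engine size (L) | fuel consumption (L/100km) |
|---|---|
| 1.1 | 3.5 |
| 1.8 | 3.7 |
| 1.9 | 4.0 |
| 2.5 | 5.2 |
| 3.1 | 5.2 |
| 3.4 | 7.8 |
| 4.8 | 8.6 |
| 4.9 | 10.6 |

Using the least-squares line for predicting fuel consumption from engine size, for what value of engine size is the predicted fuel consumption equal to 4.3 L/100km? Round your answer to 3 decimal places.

1.948

n = 8, Σx = 23.5, Σy = 48.6, Σxy = 166.97, Σx² = 82.53
Sxx = Σx² − (Σx)²/n = 82.53 − 69.03125 = 13.49875
Sxy = Σxy − (Σx)(Σy)/n = 166.97 − 142.7625 = 24.2075
b = Sxy/Sxx = 24.2075/13.49875 = 1.793314
a = ȳ − b·x̄ = 6.075 − 1.793314·2.9375 = 0.807140
Set a + b·x = 4.3: x = (4.3 − 0.807140) / 1.793314 = 1.947712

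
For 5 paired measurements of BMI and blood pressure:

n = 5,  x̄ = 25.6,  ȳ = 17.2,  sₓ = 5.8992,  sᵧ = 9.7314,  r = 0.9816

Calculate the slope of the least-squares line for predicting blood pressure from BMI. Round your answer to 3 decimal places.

1.619

b = r · sᵧ/sₓ = 0.9816 · 9.7314/5.8992 = 1.619261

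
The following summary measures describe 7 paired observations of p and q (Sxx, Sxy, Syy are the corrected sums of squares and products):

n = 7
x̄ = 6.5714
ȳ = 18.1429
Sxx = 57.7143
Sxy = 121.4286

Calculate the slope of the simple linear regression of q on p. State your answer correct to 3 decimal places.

b = Sxy/Sxx = 121.4286/57.7143 = 2.103960

2.104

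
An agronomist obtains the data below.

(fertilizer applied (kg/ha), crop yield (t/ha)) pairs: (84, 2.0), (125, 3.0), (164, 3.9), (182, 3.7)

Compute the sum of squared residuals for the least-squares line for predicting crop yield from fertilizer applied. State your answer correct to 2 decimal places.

0.17

n = 4, Σx = 555, Σy = 12.6, Σxy = 1856, Σx² = 82701, Σy² = 41.9
Sxx = Σx² − (Σx)²/n = 82701 − 77006.25 = 5694.75
Sxy = Σxy − (Σx)(Σy)/n = 1856 − 1748.25 = 107.75
Syy = Σy² − (Σy)²/n = 41.9 − 39.69 = 2.21
b = Sxy/Sxx = 107.75/5694.75 = 0.018921
SSE = Syy − b·Sxy = 2.21 − 0.018921·107.75 = 0.171269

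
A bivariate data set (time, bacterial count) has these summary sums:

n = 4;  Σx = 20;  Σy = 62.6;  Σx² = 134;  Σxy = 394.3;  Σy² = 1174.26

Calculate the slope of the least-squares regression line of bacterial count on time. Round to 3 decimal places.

2.391

Sxx = Σx² − (Σx)²/n = 134 − 100 = 34
Sxy = Σxy − (Σx)(Σy)/n = 394.3 − 313 = 81.3
b = Sxy/Sxx = 81.3/34 = 2.391176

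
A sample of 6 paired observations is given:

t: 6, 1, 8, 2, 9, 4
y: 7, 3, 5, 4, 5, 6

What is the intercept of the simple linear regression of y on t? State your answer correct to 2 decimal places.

3.85

n = 6, Σx = 30, Σy = 30, Σxy = 162, Σx² = 202
Sxx = Σx² − (Σx)²/n = 202 − 150 = 52
Sxy = Σxy − (Σx)(Σy)/n = 162 − 150 = 12
b = Sxy/Sxx = 12/52 = 0.230769
a = ȳ − b·x̄ = 5 − 0.230769·5 = 3.846154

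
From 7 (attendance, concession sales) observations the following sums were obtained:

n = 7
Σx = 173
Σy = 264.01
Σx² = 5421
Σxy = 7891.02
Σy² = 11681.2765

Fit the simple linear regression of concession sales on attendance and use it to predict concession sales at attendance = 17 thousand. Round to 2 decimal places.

Sxx = Σx² − (Σx)²/n = 5421 − 4275.571429 = 1145.428571
Sxy = Σxy − (Σx)(Σy)/n = 7891.02 − 6524.818571 = 1366.201429
b = Sxy/Sxx = 1366.201429/1145.428571 = 1.192743
a = ȳ − b·x̄ = 37.715714 − 1.192743·24.714286 = 8.237933
ŷ(17) = a + b·17 = 8.237933 + 1.192743·17 = 28.514557

28.51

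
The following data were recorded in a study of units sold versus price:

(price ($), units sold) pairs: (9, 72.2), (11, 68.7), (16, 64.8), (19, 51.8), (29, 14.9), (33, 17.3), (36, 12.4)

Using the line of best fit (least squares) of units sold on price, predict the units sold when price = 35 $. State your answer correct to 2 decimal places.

10.77

n = 7, Σx = 153, Σy = 302.1, Σxy = 4875.9, Σx² = 4045
Sxx = Σx² − (Σx)²/n = 4045 − 3344.142857 = 700.857143
Sxy = Σxy − (Σx)(Σy)/n = 4875.9 − 6603.042857 = -1727.142857
b = Sxy/Sxx = -1727.142857/700.857143 = -2.464329
a = ȳ − b·x̄ = 43.157143 − (-2.464329)·21.857143 = 97.020342
ŷ(35) = a + b·35 = 97.020342 + (-2.464329)·35 = 10.768814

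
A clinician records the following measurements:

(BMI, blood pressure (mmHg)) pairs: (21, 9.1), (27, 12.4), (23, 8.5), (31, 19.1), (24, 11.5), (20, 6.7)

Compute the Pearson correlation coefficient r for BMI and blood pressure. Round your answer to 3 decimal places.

0.961

n = 6, Σx = 146, Σy = 67.3, Σxy = 1723.5, Σx² = 3636, Σy² = 850.77
Sxx = Σx² − (Σx)²/n = 3636 − 3552.666667 = 83.333333
Sxy = Σxy − (Σx)(Σy)/n = 1723.5 − 1637.633333 = 85.866667
Syy = Σy² − (Σy)²/n = 850.77 − 754.881667 = 95.888333
r = Sxy/√(Sxx·Syy) = 85.866667/√(7990.694444) = 85.866667/89.390684 = 0.960577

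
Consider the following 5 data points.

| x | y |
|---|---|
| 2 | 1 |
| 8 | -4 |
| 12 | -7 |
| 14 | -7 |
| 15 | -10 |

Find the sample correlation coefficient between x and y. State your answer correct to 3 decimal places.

-0.980

n = 5, Σx = 51, Σy = -27, Σxy = -362, Σx² = 633, Σy² = 215
Sxx = Σx² − (Σx)²/n = 633 − 520.2 = 112.8
Sxy = Σxy − (Σx)(Σy)/n = -362 − (-275.4) = -86.6
Syy = Σy² − (Σy)²/n = 215 − 145.8 = 69.2
r = Sxy/√(Sxx·Syy) = -86.6/√(7805.76) = -86.6/88.350212 = -0.980190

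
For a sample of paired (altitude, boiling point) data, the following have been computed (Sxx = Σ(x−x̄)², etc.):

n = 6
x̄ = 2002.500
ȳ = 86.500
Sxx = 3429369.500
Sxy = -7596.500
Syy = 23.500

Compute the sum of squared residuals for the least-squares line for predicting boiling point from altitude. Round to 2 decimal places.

b = Sxy/Sxx = -7596.5/3429369.5 = -0.002215
SSE = Syy − b·Sxy = 23.5 − (-0.002215)·(-7596.5) = 6.672763

6.67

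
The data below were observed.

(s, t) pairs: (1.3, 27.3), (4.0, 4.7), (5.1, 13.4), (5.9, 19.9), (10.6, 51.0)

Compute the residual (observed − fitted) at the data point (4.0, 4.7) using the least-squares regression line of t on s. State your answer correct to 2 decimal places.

-13.93

n = 5, Σx = 26.9, Σy = 116.3, Σxy = 780.64, Σx² = 190.87
Sxx = Σx² − (Σx)²/n = 190.87 − 144.722 = 46.148
Sxy = Σxy − (Σx)(Σy)/n = 780.64 − 625.694 = 154.946
b = Sxy/Sxx = 154.946/46.148 = 3.357589
a = ȳ − b·x̄ = 23.26 − 3.357589·5.38 = 5.196173
ŷ(4.0) = 5.196173 + 3.357589·4 = 18.626528
residual = y − ŷ = 4.7 − 18.626528 = -13.926528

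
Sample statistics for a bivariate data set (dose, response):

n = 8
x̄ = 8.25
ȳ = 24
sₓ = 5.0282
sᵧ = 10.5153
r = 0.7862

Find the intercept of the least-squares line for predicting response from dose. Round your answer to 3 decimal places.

b = r · sᵧ/sₓ = 0.7862 · 10.5153/5.0282 = 1.644153
a = ȳ − b·x̄ = 24 − 1.644153·8.25 = 10.435740

10.436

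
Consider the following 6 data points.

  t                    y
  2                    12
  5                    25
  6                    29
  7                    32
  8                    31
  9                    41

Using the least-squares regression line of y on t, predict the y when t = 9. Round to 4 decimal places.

38.9622

n = 6, Σx = 37, Σy = 170, Σxy = 1164, Σx² = 259
Sxx = Σx² − (Σx)²/n = 259 − 228.166667 = 30.833333
Sxy = Σxy − (Σx)(Σy)/n = 1164 − 1048.333333 = 115.666667
b = Sxy/Sxx = 115.666667/30.833333 = 3.751351
a = ȳ − b·x̄ = 28.333333 − 3.751351·6.166667 = 5.2
ŷ(9) = a + b·9 = 5.2 + 3.751351·9 = 38.962162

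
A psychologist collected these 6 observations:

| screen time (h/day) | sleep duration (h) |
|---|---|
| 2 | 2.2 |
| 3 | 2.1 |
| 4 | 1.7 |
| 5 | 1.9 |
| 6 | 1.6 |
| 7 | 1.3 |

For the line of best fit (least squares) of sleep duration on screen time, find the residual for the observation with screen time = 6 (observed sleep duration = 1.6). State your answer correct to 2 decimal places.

n = 6, Σx = 27, Σy = 10.8, Σxy = 45.7, Σx² = 139
Sxx = Σx² − (Σx)²/n = 139 − 121.5 = 17.5
Sxy = Σxy − (Σx)(Σy)/n = 45.7 − 48.6 = -2.9
b = Sxy/Sxx = -2.9/17.5 = -0.165714
a = ȳ − b·x̄ = 1.8 − (-0.165714)·4.5 = 2.545714
ŷ(6) = 2.545714 + (-0.165714)·6 = 1.551429
residual = y − ŷ = 1.6 − 1.551429 = 0.048571

0.05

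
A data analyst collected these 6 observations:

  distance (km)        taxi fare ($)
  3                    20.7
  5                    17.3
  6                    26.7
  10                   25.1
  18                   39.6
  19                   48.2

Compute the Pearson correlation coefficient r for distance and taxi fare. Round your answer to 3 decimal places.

0.941

n = 6, Σx = 61, Σy = 177.6, Σxy = 2188.4, Σx² = 855, Σy² = 5962.08
Sxx = Σx² − (Σx)²/n = 855 − 620.166667 = 234.833333
Sxy = Σxy − (Σx)(Σy)/n = 2188.4 − 1805.6 = 382.8
Syy = Σy² − (Σy)²/n = 5962.08 − 5256.96 = 705.12
r = Sxy/√(Sxx·Syy) = 382.8/√(165585.68) = 382.8/406.922204 = 0.940720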